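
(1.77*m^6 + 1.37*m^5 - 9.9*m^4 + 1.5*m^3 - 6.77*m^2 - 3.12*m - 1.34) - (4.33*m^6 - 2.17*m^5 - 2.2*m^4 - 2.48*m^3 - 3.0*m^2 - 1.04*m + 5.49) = -2.56*m^6 + 3.54*m^5 - 7.7*m^4 + 3.98*m^3 - 3.77*m^2 - 2.08*m - 6.83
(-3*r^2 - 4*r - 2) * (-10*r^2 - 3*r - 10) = 30*r^4 + 49*r^3 + 62*r^2 + 46*r + 20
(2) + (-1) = 1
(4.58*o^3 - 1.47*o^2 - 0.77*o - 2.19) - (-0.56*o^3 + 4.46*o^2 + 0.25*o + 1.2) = 5.14*o^3 - 5.93*o^2 - 1.02*o - 3.39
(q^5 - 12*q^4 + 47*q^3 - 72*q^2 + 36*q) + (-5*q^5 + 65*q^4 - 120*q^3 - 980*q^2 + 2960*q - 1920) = -4*q^5 + 53*q^4 - 73*q^3 - 1052*q^2 + 2996*q - 1920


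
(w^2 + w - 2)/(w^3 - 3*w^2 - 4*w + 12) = (w - 1)/(w^2 - 5*w + 6)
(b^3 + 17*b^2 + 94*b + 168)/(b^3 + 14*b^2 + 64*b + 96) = (b + 7)/(b + 4)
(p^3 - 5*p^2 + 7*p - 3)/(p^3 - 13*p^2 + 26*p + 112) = (p^3 - 5*p^2 + 7*p - 3)/(p^3 - 13*p^2 + 26*p + 112)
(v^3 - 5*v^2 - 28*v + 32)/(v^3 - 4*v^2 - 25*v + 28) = (v - 8)/(v - 7)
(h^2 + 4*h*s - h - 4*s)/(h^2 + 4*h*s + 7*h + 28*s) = (h - 1)/(h + 7)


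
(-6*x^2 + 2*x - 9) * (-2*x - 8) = 12*x^3 + 44*x^2 + 2*x + 72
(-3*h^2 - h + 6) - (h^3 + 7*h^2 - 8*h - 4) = -h^3 - 10*h^2 + 7*h + 10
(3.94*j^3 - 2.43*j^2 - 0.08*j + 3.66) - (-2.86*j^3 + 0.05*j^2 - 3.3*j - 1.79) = 6.8*j^3 - 2.48*j^2 + 3.22*j + 5.45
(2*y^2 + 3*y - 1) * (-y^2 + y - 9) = -2*y^4 - y^3 - 14*y^2 - 28*y + 9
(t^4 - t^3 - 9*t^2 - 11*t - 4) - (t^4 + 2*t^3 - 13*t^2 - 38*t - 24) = -3*t^3 + 4*t^2 + 27*t + 20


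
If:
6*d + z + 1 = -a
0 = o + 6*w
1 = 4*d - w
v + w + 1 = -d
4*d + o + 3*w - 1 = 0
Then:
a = -z - 5/2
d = 1/4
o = 0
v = -5/4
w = 0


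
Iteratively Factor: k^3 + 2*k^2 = (k)*(k^2 + 2*k) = k*(k + 2)*(k)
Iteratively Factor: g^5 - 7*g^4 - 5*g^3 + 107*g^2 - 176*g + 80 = (g - 4)*(g^4 - 3*g^3 - 17*g^2 + 39*g - 20) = (g - 4)*(g - 1)*(g^3 - 2*g^2 - 19*g + 20) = (g - 5)*(g - 4)*(g - 1)*(g^2 + 3*g - 4) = (g - 5)*(g - 4)*(g - 1)^2*(g + 4)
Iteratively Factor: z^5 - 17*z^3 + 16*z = (z + 4)*(z^4 - 4*z^3 - z^2 + 4*z) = (z - 4)*(z + 4)*(z^3 - z) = z*(z - 4)*(z + 4)*(z^2 - 1) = z*(z - 4)*(z + 1)*(z + 4)*(z - 1)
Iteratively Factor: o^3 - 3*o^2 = (o)*(o^2 - 3*o) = o^2*(o - 3)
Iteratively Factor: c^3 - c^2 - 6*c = (c - 3)*(c^2 + 2*c) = c*(c - 3)*(c + 2)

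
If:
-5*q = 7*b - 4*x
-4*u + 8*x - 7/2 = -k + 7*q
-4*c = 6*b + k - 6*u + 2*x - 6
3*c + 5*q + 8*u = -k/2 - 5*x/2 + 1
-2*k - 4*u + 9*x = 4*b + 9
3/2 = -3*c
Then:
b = -2753/4182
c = -1/2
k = 6553/2091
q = 6803/4182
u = -2458/2091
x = 1843/2091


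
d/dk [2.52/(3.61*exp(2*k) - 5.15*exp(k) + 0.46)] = (12.978 - 18.1944*exp(k))*exp(k)/(3.61*exp(2*k) - 5.15*exp(k) + 0.46)^2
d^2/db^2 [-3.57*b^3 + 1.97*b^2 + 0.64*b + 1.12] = 3.94 - 21.42*b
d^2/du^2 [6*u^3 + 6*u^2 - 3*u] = 36*u + 12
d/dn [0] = 0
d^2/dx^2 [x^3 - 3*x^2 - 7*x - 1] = 6*x - 6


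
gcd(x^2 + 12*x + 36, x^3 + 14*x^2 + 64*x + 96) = x + 6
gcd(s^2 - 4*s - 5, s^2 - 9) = 1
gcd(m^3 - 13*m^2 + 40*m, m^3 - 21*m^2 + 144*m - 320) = m^2 - 13*m + 40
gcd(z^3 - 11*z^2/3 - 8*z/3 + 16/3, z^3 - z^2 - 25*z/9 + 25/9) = z - 1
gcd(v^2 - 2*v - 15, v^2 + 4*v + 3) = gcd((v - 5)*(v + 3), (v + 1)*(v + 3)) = v + 3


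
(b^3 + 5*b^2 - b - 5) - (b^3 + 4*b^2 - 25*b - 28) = b^2 + 24*b + 23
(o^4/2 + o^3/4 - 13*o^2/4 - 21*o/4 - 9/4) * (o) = o^5/2 + o^4/4 - 13*o^3/4 - 21*o^2/4 - 9*o/4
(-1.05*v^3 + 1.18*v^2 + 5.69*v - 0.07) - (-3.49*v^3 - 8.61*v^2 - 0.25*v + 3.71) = 2.44*v^3 + 9.79*v^2 + 5.94*v - 3.78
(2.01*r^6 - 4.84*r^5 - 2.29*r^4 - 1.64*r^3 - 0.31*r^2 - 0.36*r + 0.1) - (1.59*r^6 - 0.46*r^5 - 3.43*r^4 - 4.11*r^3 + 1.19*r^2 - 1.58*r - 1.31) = 0.42*r^6 - 4.38*r^5 + 1.14*r^4 + 2.47*r^3 - 1.5*r^2 + 1.22*r + 1.41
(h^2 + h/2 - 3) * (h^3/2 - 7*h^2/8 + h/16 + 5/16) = h^5/2 - 5*h^4/8 - 15*h^3/8 + 95*h^2/32 - h/32 - 15/16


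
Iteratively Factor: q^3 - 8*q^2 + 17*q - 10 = (q - 1)*(q^2 - 7*q + 10) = (q - 5)*(q - 1)*(q - 2)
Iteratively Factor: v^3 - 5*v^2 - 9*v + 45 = (v - 3)*(v^2 - 2*v - 15) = (v - 5)*(v - 3)*(v + 3)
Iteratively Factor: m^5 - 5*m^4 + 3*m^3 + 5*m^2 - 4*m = (m - 1)*(m^4 - 4*m^3 - m^2 + 4*m) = (m - 1)^2*(m^3 - 3*m^2 - 4*m) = (m - 4)*(m - 1)^2*(m^2 + m) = m*(m - 4)*(m - 1)^2*(m + 1)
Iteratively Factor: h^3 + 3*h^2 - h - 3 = (h + 1)*(h^2 + 2*h - 3) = (h + 1)*(h + 3)*(h - 1)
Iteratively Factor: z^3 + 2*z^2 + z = (z)*(z^2 + 2*z + 1) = z*(z + 1)*(z + 1)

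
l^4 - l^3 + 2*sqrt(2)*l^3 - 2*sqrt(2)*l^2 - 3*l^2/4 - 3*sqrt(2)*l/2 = l*(l - 3/2)*(l + 1/2)*(l + 2*sqrt(2))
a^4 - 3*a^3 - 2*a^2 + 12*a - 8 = (a - 2)^2*(a - 1)*(a + 2)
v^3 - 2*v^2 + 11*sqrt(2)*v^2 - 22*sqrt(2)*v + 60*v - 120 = (v - 2)*(v + 5*sqrt(2))*(v + 6*sqrt(2))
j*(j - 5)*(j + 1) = j^3 - 4*j^2 - 5*j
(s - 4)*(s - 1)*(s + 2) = s^3 - 3*s^2 - 6*s + 8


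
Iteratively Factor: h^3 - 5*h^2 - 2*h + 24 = (h + 2)*(h^2 - 7*h + 12) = (h - 3)*(h + 2)*(h - 4)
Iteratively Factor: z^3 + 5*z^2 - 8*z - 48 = (z - 3)*(z^2 + 8*z + 16) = (z - 3)*(z + 4)*(z + 4)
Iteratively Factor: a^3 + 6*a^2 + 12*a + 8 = (a + 2)*(a^2 + 4*a + 4) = (a + 2)^2*(a + 2)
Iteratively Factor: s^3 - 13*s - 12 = (s - 4)*(s^2 + 4*s + 3) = (s - 4)*(s + 1)*(s + 3)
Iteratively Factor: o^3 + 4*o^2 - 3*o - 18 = (o + 3)*(o^2 + o - 6) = (o - 2)*(o + 3)*(o + 3)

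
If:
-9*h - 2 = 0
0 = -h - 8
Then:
No Solution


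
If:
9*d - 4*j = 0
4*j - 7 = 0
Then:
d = 7/9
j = 7/4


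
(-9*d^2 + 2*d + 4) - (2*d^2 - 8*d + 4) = -11*d^2 + 10*d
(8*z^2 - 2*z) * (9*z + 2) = 72*z^3 - 2*z^2 - 4*z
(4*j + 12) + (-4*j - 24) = -12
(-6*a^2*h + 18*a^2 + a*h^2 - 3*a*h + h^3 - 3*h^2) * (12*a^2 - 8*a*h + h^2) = -72*a^4*h + 216*a^4 + 60*a^3*h^2 - 180*a^3*h - 2*a^2*h^3 + 6*a^2*h^2 - 7*a*h^4 + 21*a*h^3 + h^5 - 3*h^4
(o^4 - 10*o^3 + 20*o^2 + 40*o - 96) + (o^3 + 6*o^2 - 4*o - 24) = o^4 - 9*o^3 + 26*o^2 + 36*o - 120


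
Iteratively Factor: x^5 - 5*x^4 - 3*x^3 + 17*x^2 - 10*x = (x + 2)*(x^4 - 7*x^3 + 11*x^2 - 5*x) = (x - 5)*(x + 2)*(x^3 - 2*x^2 + x) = (x - 5)*(x - 1)*(x + 2)*(x^2 - x) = (x - 5)*(x - 1)^2*(x + 2)*(x)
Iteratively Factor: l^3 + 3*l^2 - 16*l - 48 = (l + 4)*(l^2 - l - 12) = (l - 4)*(l + 4)*(l + 3)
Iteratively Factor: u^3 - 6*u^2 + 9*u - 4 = (u - 1)*(u^2 - 5*u + 4) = (u - 1)^2*(u - 4)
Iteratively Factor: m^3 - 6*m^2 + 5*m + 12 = (m + 1)*(m^2 - 7*m + 12) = (m - 4)*(m + 1)*(m - 3)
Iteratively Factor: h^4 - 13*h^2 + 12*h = (h - 1)*(h^3 + h^2 - 12*h) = (h - 1)*(h + 4)*(h^2 - 3*h) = (h - 3)*(h - 1)*(h + 4)*(h)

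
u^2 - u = u*(u - 1)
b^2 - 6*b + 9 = (b - 3)^2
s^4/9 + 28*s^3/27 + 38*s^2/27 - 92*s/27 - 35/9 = (s/3 + 1/3)*(s/3 + 1)*(s - 5/3)*(s + 7)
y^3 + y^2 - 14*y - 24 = (y - 4)*(y + 2)*(y + 3)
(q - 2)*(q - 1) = q^2 - 3*q + 2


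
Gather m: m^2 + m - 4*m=m^2 - 3*m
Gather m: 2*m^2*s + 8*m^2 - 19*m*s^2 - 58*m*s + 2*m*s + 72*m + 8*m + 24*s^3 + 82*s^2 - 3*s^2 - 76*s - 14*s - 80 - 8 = m^2*(2*s + 8) + m*(-19*s^2 - 56*s + 80) + 24*s^3 + 79*s^2 - 90*s - 88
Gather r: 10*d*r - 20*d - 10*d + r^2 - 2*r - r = -30*d + r^2 + r*(10*d - 3)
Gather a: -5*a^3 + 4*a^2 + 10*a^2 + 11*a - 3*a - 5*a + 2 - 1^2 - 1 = -5*a^3 + 14*a^2 + 3*a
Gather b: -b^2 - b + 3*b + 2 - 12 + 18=-b^2 + 2*b + 8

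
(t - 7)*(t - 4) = t^2 - 11*t + 28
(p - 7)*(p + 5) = p^2 - 2*p - 35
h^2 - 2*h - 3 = (h - 3)*(h + 1)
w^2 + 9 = (w - 3*I)*(w + 3*I)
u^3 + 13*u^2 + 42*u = u*(u + 6)*(u + 7)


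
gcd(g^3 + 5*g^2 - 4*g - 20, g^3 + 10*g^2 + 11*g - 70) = g^2 + 3*g - 10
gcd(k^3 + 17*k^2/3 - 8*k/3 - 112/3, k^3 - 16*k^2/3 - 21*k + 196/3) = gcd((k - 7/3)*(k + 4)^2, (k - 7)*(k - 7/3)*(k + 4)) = k^2 + 5*k/3 - 28/3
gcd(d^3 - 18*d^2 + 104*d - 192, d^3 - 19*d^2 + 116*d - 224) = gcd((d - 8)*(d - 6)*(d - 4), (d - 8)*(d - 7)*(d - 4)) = d^2 - 12*d + 32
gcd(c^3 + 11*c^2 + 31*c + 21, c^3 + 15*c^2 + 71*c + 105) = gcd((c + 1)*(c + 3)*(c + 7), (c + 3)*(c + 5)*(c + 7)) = c^2 + 10*c + 21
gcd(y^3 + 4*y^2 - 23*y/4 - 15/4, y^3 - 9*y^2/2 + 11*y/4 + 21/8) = y^2 - y - 3/4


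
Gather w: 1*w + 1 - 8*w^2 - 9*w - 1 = -8*w^2 - 8*w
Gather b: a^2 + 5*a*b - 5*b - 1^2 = a^2 + b*(5*a - 5) - 1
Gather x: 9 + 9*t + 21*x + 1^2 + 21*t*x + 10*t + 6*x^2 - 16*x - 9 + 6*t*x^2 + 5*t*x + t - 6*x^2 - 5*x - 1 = 6*t*x^2 + 26*t*x + 20*t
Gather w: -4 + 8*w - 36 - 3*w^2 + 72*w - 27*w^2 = -30*w^2 + 80*w - 40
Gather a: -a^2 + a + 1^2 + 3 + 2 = -a^2 + a + 6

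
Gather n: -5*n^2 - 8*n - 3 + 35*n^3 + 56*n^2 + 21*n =35*n^3 + 51*n^2 + 13*n - 3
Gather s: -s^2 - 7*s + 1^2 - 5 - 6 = -s^2 - 7*s - 10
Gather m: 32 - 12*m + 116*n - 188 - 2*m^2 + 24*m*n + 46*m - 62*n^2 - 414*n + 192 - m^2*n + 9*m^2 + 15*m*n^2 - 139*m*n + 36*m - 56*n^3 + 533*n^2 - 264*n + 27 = m^2*(7 - n) + m*(15*n^2 - 115*n + 70) - 56*n^3 + 471*n^2 - 562*n + 63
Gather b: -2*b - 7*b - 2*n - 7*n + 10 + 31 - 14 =-9*b - 9*n + 27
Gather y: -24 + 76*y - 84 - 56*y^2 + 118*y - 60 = -56*y^2 + 194*y - 168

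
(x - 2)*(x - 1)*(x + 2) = x^3 - x^2 - 4*x + 4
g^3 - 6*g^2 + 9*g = g*(g - 3)^2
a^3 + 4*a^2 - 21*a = a*(a - 3)*(a + 7)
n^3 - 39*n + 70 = (n - 5)*(n - 2)*(n + 7)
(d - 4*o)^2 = d^2 - 8*d*o + 16*o^2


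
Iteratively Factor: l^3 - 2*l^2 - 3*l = (l)*(l^2 - 2*l - 3) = l*(l + 1)*(l - 3)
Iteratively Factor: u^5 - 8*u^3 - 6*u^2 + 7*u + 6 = (u + 1)*(u^4 - u^3 - 7*u^2 + u + 6) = (u - 3)*(u + 1)*(u^3 + 2*u^2 - u - 2) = (u - 3)*(u + 1)^2*(u^2 + u - 2) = (u - 3)*(u - 1)*(u + 1)^2*(u + 2)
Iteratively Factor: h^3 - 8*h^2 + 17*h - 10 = (h - 2)*(h^2 - 6*h + 5) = (h - 5)*(h - 2)*(h - 1)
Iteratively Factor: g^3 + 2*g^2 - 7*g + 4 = (g + 4)*(g^2 - 2*g + 1) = (g - 1)*(g + 4)*(g - 1)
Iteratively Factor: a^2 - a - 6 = (a + 2)*(a - 3)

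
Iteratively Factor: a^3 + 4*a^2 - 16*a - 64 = (a + 4)*(a^2 - 16) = (a - 4)*(a + 4)*(a + 4)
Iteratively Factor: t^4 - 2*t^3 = (t - 2)*(t^3) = t*(t - 2)*(t^2) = t^2*(t - 2)*(t)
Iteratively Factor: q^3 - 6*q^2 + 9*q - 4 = (q - 1)*(q^2 - 5*q + 4) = (q - 4)*(q - 1)*(q - 1)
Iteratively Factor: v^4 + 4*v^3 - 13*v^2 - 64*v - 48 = (v + 3)*(v^3 + v^2 - 16*v - 16) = (v + 1)*(v + 3)*(v^2 - 16) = (v + 1)*(v + 3)*(v + 4)*(v - 4)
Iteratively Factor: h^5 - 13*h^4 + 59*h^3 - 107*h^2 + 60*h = (h - 3)*(h^4 - 10*h^3 + 29*h^2 - 20*h) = (h - 5)*(h - 3)*(h^3 - 5*h^2 + 4*h) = (h - 5)*(h - 3)*(h - 1)*(h^2 - 4*h) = (h - 5)*(h - 4)*(h - 3)*(h - 1)*(h)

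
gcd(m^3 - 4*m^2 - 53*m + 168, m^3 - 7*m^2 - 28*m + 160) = m - 8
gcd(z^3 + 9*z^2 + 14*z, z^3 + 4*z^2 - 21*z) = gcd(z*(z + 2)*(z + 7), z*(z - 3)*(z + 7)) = z^2 + 7*z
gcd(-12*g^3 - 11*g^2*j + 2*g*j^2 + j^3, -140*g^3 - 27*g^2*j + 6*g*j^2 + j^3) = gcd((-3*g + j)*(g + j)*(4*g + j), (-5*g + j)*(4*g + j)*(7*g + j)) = 4*g + j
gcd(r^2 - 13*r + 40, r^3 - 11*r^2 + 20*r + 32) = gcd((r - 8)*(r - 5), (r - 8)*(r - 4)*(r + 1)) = r - 8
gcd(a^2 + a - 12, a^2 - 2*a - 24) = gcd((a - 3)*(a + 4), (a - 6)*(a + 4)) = a + 4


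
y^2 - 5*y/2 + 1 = (y - 2)*(y - 1/2)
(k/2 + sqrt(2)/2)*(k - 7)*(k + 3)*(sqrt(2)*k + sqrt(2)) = sqrt(2)*k^4/2 - 3*sqrt(2)*k^3/2 + k^3 - 25*sqrt(2)*k^2/2 - 3*k^2 - 25*k - 21*sqrt(2)*k/2 - 21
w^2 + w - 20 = (w - 4)*(w + 5)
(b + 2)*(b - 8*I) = b^2 + 2*b - 8*I*b - 16*I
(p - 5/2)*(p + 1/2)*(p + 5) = p^3 + 3*p^2 - 45*p/4 - 25/4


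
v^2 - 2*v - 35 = (v - 7)*(v + 5)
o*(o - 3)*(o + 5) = o^3 + 2*o^2 - 15*o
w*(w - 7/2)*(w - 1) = w^3 - 9*w^2/2 + 7*w/2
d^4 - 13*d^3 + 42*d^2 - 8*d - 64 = (d - 8)*(d - 4)*(d - 2)*(d + 1)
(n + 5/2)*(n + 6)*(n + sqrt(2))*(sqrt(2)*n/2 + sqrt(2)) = sqrt(2)*n^4/2 + n^3 + 21*sqrt(2)*n^3/4 + 21*n^2/2 + 16*sqrt(2)*n^2 + 15*sqrt(2)*n + 32*n + 30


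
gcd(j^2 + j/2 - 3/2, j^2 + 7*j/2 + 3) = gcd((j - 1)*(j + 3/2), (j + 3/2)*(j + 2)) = j + 3/2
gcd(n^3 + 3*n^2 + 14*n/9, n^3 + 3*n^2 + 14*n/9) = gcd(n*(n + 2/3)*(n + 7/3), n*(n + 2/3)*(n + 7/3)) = n^3 + 3*n^2 + 14*n/9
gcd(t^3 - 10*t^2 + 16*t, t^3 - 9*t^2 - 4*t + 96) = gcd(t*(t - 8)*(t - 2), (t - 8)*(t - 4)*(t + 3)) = t - 8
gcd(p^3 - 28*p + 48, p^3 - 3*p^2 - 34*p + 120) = p^2 + 2*p - 24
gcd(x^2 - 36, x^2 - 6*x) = x - 6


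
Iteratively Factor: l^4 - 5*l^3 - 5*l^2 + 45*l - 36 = (l - 4)*(l^3 - l^2 - 9*l + 9) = (l - 4)*(l + 3)*(l^2 - 4*l + 3) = (l - 4)*(l - 1)*(l + 3)*(l - 3)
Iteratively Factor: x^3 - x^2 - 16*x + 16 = (x - 4)*(x^2 + 3*x - 4) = (x - 4)*(x - 1)*(x + 4)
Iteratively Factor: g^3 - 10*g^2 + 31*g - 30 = (g - 5)*(g^2 - 5*g + 6) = (g - 5)*(g - 2)*(g - 3)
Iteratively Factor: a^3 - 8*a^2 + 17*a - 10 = (a - 5)*(a^2 - 3*a + 2) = (a - 5)*(a - 2)*(a - 1)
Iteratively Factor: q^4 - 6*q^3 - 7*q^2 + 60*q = (q + 3)*(q^3 - 9*q^2 + 20*q) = (q - 4)*(q + 3)*(q^2 - 5*q) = q*(q - 4)*(q + 3)*(q - 5)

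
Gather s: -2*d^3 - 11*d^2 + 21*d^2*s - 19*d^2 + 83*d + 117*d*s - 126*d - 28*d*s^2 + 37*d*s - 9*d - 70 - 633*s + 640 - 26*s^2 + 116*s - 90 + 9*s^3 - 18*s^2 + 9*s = -2*d^3 - 30*d^2 - 52*d + 9*s^3 + s^2*(-28*d - 44) + s*(21*d^2 + 154*d - 508) + 480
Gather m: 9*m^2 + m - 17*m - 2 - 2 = 9*m^2 - 16*m - 4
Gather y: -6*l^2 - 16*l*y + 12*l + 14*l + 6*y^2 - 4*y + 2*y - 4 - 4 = -6*l^2 + 26*l + 6*y^2 + y*(-16*l - 2) - 8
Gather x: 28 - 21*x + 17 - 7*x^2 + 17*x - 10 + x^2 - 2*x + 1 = -6*x^2 - 6*x + 36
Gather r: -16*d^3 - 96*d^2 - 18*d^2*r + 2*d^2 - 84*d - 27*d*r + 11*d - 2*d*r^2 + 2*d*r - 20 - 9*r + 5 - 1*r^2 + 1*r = -16*d^3 - 94*d^2 - 73*d + r^2*(-2*d - 1) + r*(-18*d^2 - 25*d - 8) - 15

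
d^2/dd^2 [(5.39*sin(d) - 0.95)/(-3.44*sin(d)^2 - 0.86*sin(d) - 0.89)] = (63.7831039999999*sin(d)^5 - 60.913456*sin(d)^4 - 235.009792*sin(d)^3 + 74.257474*sin(d)^2 + 120.871573*sin(d) + 3.839212)/(3.44*sin(d)^2 + 0.86*sin(d) + 0.89)^3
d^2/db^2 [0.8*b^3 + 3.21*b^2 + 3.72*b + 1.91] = 4.8*b + 6.42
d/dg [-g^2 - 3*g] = -2*g - 3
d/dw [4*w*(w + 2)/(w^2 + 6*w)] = 16/(w^2 + 12*w + 36)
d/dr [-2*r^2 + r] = 1 - 4*r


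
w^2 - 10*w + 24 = (w - 6)*(w - 4)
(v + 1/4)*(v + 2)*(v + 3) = v^3 + 21*v^2/4 + 29*v/4 + 3/2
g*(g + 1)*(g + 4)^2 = g^4 + 9*g^3 + 24*g^2 + 16*g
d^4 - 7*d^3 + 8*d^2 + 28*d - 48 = (d - 4)*(d - 3)*(d - 2)*(d + 2)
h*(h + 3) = h^2 + 3*h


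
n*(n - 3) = n^2 - 3*n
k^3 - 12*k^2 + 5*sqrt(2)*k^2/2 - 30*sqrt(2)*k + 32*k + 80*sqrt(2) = (k - 8)*(k - 4)*(k + 5*sqrt(2)/2)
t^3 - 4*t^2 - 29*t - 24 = (t - 8)*(t + 1)*(t + 3)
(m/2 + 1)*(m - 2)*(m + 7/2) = m^3/2 + 7*m^2/4 - 2*m - 7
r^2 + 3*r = r*(r + 3)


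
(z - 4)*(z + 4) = z^2 - 16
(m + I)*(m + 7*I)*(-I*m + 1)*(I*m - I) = m^4 - m^3 + 9*I*m^3 - 15*m^2 - 9*I*m^2 + 15*m - 7*I*m + 7*I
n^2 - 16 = (n - 4)*(n + 4)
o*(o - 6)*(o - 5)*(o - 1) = o^4 - 12*o^3 + 41*o^2 - 30*o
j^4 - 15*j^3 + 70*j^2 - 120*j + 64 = (j - 8)*(j - 4)*(j - 2)*(j - 1)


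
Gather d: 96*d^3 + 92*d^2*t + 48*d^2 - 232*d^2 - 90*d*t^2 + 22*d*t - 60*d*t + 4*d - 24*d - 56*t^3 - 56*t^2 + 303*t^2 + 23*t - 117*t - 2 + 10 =96*d^3 + d^2*(92*t - 184) + d*(-90*t^2 - 38*t - 20) - 56*t^3 + 247*t^2 - 94*t + 8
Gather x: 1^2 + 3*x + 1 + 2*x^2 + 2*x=2*x^2 + 5*x + 2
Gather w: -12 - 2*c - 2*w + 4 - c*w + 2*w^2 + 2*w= -c*w - 2*c + 2*w^2 - 8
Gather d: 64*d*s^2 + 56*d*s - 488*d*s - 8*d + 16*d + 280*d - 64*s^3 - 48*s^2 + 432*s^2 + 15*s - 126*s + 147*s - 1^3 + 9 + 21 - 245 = d*(64*s^2 - 432*s + 288) - 64*s^3 + 384*s^2 + 36*s - 216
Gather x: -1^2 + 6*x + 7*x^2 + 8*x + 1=7*x^2 + 14*x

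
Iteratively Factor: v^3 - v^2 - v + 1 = (v + 1)*(v^2 - 2*v + 1) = (v - 1)*(v + 1)*(v - 1)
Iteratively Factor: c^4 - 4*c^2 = (c + 2)*(c^3 - 2*c^2) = (c - 2)*(c + 2)*(c^2) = c*(c - 2)*(c + 2)*(c)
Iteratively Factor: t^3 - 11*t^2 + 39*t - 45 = (t - 5)*(t^2 - 6*t + 9) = (t - 5)*(t - 3)*(t - 3)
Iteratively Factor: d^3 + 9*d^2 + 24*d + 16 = (d + 4)*(d^2 + 5*d + 4) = (d + 1)*(d + 4)*(d + 4)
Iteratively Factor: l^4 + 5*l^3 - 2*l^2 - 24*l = (l)*(l^3 + 5*l^2 - 2*l - 24) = l*(l + 3)*(l^2 + 2*l - 8) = l*(l + 3)*(l + 4)*(l - 2)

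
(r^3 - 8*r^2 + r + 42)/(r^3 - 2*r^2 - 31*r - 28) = (r^2 - r - 6)/(r^2 + 5*r + 4)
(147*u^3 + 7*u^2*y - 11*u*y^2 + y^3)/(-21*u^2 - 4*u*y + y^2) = -7*u + y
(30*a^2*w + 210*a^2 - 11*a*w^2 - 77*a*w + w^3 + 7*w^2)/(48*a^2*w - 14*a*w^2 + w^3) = (-5*a*w - 35*a + w^2 + 7*w)/(w*(-8*a + w))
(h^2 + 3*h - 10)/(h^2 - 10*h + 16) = (h + 5)/(h - 8)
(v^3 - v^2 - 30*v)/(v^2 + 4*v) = (v^2 - v - 30)/(v + 4)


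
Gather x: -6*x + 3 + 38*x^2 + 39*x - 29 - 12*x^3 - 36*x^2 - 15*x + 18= -12*x^3 + 2*x^2 + 18*x - 8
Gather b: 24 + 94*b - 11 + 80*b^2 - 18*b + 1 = 80*b^2 + 76*b + 14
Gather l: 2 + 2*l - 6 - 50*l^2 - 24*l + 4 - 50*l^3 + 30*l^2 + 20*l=-50*l^3 - 20*l^2 - 2*l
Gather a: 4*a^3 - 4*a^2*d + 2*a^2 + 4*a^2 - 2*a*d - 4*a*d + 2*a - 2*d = 4*a^3 + a^2*(6 - 4*d) + a*(2 - 6*d) - 2*d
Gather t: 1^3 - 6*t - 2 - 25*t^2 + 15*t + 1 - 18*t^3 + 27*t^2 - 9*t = -18*t^3 + 2*t^2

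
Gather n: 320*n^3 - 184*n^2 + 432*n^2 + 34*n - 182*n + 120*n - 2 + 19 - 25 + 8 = 320*n^3 + 248*n^2 - 28*n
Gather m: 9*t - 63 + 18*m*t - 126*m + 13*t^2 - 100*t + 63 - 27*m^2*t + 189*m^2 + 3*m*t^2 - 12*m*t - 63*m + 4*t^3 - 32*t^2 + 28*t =m^2*(189 - 27*t) + m*(3*t^2 + 6*t - 189) + 4*t^3 - 19*t^2 - 63*t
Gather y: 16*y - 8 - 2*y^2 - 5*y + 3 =-2*y^2 + 11*y - 5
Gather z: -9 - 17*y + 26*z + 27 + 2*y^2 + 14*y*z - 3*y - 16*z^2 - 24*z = 2*y^2 - 20*y - 16*z^2 + z*(14*y + 2) + 18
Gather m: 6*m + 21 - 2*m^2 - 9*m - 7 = -2*m^2 - 3*m + 14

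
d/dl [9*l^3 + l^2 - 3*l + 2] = 27*l^2 + 2*l - 3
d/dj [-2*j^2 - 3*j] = -4*j - 3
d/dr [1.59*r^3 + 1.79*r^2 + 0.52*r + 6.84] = 4.77*r^2 + 3.58*r + 0.52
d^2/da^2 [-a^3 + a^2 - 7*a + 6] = 2 - 6*a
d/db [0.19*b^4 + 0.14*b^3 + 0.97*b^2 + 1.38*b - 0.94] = 0.76*b^3 + 0.42*b^2 + 1.94*b + 1.38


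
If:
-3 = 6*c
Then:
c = -1/2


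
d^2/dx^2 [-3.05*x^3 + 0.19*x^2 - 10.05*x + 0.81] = 0.38 - 18.3*x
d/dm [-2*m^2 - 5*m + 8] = -4*m - 5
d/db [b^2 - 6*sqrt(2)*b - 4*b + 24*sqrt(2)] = 2*b - 6*sqrt(2) - 4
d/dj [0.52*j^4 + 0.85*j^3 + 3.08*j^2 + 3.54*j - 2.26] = 2.08*j^3 + 2.55*j^2 + 6.16*j + 3.54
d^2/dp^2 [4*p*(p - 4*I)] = 8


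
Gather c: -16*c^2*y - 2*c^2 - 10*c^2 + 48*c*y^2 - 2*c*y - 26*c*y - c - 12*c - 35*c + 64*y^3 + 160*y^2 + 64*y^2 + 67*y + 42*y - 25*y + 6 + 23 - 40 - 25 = c^2*(-16*y - 12) + c*(48*y^2 - 28*y - 48) + 64*y^3 + 224*y^2 + 84*y - 36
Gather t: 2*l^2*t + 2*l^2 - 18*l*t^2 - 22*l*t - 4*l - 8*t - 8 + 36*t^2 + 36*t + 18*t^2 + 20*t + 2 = 2*l^2 - 4*l + t^2*(54 - 18*l) + t*(2*l^2 - 22*l + 48) - 6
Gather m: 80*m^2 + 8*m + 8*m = 80*m^2 + 16*m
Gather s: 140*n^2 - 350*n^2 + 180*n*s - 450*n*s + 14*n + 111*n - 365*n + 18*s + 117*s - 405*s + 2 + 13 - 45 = -210*n^2 - 240*n + s*(-270*n - 270) - 30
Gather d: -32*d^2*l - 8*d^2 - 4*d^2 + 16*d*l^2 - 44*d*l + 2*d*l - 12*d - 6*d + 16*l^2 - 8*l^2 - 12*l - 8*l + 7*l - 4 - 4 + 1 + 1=d^2*(-32*l - 12) + d*(16*l^2 - 42*l - 18) + 8*l^2 - 13*l - 6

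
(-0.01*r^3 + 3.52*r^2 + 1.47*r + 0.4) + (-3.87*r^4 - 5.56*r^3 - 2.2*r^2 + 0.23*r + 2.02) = -3.87*r^4 - 5.57*r^3 + 1.32*r^2 + 1.7*r + 2.42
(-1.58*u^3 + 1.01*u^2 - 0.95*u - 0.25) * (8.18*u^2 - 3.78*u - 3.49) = -12.9244*u^5 + 14.2342*u^4 - 6.0746*u^3 - 1.9789*u^2 + 4.2605*u + 0.8725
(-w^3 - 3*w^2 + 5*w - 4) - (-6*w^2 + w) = -w^3 + 3*w^2 + 4*w - 4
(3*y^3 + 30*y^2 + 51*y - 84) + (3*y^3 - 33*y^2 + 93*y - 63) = 6*y^3 - 3*y^2 + 144*y - 147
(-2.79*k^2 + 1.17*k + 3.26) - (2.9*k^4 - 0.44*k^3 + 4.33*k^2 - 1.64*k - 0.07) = -2.9*k^4 + 0.44*k^3 - 7.12*k^2 + 2.81*k + 3.33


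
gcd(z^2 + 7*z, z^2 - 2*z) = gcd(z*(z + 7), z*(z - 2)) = z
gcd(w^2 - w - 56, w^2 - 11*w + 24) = w - 8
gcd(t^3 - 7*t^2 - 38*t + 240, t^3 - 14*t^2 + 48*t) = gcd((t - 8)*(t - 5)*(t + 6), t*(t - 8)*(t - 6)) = t - 8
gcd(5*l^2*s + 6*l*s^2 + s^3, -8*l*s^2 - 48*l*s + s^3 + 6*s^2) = s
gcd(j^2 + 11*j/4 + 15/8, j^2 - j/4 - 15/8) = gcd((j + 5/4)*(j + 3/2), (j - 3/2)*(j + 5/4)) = j + 5/4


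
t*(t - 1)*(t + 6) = t^3 + 5*t^2 - 6*t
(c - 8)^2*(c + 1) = c^3 - 15*c^2 + 48*c + 64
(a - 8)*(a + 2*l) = a^2 + 2*a*l - 8*a - 16*l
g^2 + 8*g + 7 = (g + 1)*(g + 7)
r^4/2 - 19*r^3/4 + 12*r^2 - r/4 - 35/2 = (r/2 + 1/2)*(r - 5)*(r - 7/2)*(r - 2)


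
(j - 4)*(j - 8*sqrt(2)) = j^2 - 8*sqrt(2)*j - 4*j + 32*sqrt(2)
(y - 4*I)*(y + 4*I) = y^2 + 16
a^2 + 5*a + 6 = (a + 2)*(a + 3)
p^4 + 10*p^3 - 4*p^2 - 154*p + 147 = (p - 3)*(p - 1)*(p + 7)^2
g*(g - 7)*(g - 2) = g^3 - 9*g^2 + 14*g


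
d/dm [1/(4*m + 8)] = -1/(4*(m + 2)^2)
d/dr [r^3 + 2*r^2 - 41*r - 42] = 3*r^2 + 4*r - 41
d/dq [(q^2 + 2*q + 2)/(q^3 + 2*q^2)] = (-q^3 - 4*q^2 - 10*q - 8)/(q^3*(q^2 + 4*q + 4))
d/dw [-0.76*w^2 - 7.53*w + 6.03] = -1.52*w - 7.53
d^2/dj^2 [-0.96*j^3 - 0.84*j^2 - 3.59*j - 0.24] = -5.76*j - 1.68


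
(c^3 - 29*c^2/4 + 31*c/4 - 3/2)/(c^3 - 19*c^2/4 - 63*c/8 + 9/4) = 2*(c - 1)/(2*c + 3)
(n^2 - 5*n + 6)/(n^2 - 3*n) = (n - 2)/n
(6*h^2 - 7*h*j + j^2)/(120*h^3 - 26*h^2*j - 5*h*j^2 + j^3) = (h - j)/(20*h^2 - h*j - j^2)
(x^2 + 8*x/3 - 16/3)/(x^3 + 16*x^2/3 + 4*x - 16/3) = (3*x - 4)/(3*x^2 + 4*x - 4)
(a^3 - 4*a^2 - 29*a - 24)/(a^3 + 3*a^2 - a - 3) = (a - 8)/(a - 1)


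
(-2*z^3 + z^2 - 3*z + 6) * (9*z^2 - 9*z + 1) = -18*z^5 + 27*z^4 - 38*z^3 + 82*z^2 - 57*z + 6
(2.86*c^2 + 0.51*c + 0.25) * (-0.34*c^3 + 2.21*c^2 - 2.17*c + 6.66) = -0.9724*c^5 + 6.1472*c^4 - 5.1641*c^3 + 18.4934*c^2 + 2.8541*c + 1.665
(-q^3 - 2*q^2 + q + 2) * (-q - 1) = q^4 + 3*q^3 + q^2 - 3*q - 2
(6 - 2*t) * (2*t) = -4*t^2 + 12*t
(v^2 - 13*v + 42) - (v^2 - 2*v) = 42 - 11*v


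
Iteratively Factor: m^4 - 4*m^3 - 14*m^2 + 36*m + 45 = (m + 3)*(m^3 - 7*m^2 + 7*m + 15) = (m - 5)*(m + 3)*(m^2 - 2*m - 3) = (m - 5)*(m - 3)*(m + 3)*(m + 1)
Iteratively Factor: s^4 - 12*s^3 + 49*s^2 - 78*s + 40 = (s - 4)*(s^3 - 8*s^2 + 17*s - 10) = (s - 4)*(s - 2)*(s^2 - 6*s + 5) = (s - 4)*(s - 2)*(s - 1)*(s - 5)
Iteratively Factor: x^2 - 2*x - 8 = (x - 4)*(x + 2)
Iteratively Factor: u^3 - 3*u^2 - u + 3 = (u + 1)*(u^2 - 4*u + 3) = (u - 1)*(u + 1)*(u - 3)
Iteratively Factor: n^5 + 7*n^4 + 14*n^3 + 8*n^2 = (n + 1)*(n^4 + 6*n^3 + 8*n^2) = (n + 1)*(n + 2)*(n^3 + 4*n^2) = (n + 1)*(n + 2)*(n + 4)*(n^2) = n*(n + 1)*(n + 2)*(n + 4)*(n)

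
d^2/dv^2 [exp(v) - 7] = exp(v)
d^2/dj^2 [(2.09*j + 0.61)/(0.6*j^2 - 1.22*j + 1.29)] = ((4.3676 - 7.524*j)*(0.6*j^2 - 1.22*j + 1.29) + (1.2*j - 1.22)*(2.09*j + 0.61)*(2.4*j - 2.44))/(0.6*j^2 - 1.22*j + 1.29)^3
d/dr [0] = 0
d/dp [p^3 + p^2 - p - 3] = 3*p^2 + 2*p - 1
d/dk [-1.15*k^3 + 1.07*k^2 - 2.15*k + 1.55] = -3.45*k^2 + 2.14*k - 2.15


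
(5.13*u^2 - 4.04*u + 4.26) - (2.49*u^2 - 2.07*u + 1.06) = 2.64*u^2 - 1.97*u + 3.2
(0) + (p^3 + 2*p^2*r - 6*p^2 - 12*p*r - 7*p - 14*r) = p^3 + 2*p^2*r - 6*p^2 - 12*p*r - 7*p - 14*r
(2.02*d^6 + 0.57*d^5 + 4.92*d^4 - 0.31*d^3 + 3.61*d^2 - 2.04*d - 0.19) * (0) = 0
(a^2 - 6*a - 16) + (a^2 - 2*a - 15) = 2*a^2 - 8*a - 31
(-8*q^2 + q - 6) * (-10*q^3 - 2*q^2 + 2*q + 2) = 80*q^5 + 6*q^4 + 42*q^3 - 2*q^2 - 10*q - 12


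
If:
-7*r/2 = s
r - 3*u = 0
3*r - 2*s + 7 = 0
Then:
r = -7/10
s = 49/20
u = -7/30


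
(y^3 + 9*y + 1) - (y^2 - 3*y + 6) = y^3 - y^2 + 12*y - 5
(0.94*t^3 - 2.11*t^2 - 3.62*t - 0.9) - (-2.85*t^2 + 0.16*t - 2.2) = 0.94*t^3 + 0.74*t^2 - 3.78*t + 1.3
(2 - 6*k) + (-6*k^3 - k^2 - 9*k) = -6*k^3 - k^2 - 15*k + 2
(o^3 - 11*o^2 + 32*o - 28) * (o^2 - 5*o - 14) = o^5 - 16*o^4 + 73*o^3 - 34*o^2 - 308*o + 392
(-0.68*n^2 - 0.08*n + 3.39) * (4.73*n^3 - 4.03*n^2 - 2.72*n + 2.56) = -3.2164*n^5 + 2.362*n^4 + 18.2067*n^3 - 15.1849*n^2 - 9.4256*n + 8.6784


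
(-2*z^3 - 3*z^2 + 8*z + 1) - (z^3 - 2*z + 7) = -3*z^3 - 3*z^2 + 10*z - 6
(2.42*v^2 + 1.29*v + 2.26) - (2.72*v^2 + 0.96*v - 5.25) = -0.3*v^2 + 0.33*v + 7.51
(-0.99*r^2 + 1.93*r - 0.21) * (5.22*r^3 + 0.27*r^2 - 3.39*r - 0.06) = -5.1678*r^5 + 9.8073*r^4 + 2.781*r^3 - 6.54*r^2 + 0.5961*r + 0.0126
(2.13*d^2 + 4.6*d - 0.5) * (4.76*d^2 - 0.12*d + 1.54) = 10.1388*d^4 + 21.6404*d^3 + 0.3482*d^2 + 7.144*d - 0.77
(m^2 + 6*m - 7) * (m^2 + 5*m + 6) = m^4 + 11*m^3 + 29*m^2 + m - 42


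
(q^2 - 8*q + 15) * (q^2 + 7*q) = q^4 - q^3 - 41*q^2 + 105*q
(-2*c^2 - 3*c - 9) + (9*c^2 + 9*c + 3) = 7*c^2 + 6*c - 6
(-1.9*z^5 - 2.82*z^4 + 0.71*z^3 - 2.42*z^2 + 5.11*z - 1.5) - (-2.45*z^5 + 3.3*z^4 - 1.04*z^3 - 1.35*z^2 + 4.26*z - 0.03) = 0.55*z^5 - 6.12*z^4 + 1.75*z^3 - 1.07*z^2 + 0.850000000000001*z - 1.47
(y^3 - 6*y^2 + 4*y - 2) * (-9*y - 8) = -9*y^4 + 46*y^3 + 12*y^2 - 14*y + 16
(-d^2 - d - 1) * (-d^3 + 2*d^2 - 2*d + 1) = d^5 - d^4 + d^3 - d^2 + d - 1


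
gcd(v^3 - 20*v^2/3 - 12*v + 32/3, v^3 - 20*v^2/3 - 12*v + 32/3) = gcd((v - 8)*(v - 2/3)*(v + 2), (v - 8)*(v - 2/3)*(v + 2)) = v^3 - 20*v^2/3 - 12*v + 32/3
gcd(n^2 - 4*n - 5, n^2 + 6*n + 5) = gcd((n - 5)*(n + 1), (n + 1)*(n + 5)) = n + 1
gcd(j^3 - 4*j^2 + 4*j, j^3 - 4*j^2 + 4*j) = j^3 - 4*j^2 + 4*j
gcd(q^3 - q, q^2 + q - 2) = q - 1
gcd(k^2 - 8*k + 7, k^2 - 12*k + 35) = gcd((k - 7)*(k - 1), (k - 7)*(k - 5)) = k - 7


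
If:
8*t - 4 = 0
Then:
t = 1/2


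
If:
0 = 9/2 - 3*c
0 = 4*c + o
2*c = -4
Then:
No Solution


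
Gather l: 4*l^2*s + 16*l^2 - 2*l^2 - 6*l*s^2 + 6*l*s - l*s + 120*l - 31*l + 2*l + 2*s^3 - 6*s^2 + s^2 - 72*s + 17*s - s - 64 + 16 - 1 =l^2*(4*s + 14) + l*(-6*s^2 + 5*s + 91) + 2*s^3 - 5*s^2 - 56*s - 49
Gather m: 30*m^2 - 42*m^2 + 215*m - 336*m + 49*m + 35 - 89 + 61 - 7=-12*m^2 - 72*m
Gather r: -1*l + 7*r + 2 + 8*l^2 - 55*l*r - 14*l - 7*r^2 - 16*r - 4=8*l^2 - 15*l - 7*r^2 + r*(-55*l - 9) - 2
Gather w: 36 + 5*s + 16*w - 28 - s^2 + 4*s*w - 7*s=-s^2 - 2*s + w*(4*s + 16) + 8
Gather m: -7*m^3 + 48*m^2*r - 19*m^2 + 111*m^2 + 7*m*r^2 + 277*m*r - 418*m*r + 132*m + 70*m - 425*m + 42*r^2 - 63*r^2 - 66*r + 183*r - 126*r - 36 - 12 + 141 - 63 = -7*m^3 + m^2*(48*r + 92) + m*(7*r^2 - 141*r - 223) - 21*r^2 - 9*r + 30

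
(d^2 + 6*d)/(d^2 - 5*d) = (d + 6)/(d - 5)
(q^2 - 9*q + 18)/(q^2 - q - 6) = (q - 6)/(q + 2)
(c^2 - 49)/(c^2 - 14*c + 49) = (c + 7)/(c - 7)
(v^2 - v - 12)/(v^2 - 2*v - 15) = (v - 4)/(v - 5)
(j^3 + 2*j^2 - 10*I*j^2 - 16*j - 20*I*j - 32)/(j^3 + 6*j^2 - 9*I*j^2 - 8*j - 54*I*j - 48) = (j^2 + 2*j*(1 - I) - 4*I)/(j^2 + j*(6 - I) - 6*I)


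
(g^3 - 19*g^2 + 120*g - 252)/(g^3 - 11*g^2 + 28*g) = (g^2 - 12*g + 36)/(g*(g - 4))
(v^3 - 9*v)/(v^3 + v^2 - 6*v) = (v - 3)/(v - 2)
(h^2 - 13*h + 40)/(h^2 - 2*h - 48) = (h - 5)/(h + 6)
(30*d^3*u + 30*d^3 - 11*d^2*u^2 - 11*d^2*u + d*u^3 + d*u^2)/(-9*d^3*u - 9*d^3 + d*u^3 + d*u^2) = (30*d^2 - 11*d*u + u^2)/(-9*d^2 + u^2)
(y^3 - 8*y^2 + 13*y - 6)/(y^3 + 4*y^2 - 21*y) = (y^3 - 8*y^2 + 13*y - 6)/(y*(y^2 + 4*y - 21))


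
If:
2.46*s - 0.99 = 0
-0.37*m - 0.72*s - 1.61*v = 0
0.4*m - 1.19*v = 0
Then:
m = -0.32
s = 0.40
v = -0.11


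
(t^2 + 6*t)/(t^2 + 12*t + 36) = t/(t + 6)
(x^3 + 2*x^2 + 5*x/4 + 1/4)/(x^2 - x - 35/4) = (4*x^3 + 8*x^2 + 5*x + 1)/(4*x^2 - 4*x - 35)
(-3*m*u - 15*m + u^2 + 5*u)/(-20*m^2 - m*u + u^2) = (3*m*u + 15*m - u^2 - 5*u)/(20*m^2 + m*u - u^2)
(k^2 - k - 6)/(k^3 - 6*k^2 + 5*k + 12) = (k + 2)/(k^2 - 3*k - 4)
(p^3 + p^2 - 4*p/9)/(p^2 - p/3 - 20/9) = p*(3*p - 1)/(3*p - 5)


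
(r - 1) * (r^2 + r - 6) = r^3 - 7*r + 6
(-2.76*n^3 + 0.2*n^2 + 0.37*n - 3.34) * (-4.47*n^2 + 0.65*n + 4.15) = 12.3372*n^5 - 2.688*n^4 - 12.9779*n^3 + 16.0003*n^2 - 0.6355*n - 13.861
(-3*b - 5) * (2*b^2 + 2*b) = -6*b^3 - 16*b^2 - 10*b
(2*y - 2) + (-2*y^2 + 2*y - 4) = -2*y^2 + 4*y - 6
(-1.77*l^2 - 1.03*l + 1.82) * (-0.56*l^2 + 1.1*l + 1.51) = 0.9912*l^4 - 1.3702*l^3 - 4.8249*l^2 + 0.4467*l + 2.7482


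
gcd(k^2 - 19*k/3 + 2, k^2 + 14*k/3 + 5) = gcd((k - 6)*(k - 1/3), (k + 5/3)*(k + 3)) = 1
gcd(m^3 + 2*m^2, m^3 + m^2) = m^2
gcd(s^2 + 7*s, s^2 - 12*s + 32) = 1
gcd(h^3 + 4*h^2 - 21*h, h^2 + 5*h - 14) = h + 7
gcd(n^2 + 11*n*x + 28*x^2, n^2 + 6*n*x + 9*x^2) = 1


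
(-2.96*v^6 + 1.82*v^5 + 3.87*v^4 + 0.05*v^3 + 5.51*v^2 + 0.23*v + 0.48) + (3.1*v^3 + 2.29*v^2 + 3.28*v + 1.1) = -2.96*v^6 + 1.82*v^5 + 3.87*v^4 + 3.15*v^3 + 7.8*v^2 + 3.51*v + 1.58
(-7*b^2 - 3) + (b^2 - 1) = -6*b^2 - 4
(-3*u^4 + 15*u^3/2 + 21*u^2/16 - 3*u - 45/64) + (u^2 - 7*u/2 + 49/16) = -3*u^4 + 15*u^3/2 + 37*u^2/16 - 13*u/2 + 151/64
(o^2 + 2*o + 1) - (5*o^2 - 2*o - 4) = -4*o^2 + 4*o + 5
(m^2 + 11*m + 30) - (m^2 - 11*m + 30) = 22*m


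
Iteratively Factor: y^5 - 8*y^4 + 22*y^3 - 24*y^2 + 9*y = (y - 3)*(y^4 - 5*y^3 + 7*y^2 - 3*y) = (y - 3)*(y - 1)*(y^3 - 4*y^2 + 3*y) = y*(y - 3)*(y - 1)*(y^2 - 4*y + 3) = y*(y - 3)*(y - 1)^2*(y - 3)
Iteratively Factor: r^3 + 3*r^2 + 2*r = (r)*(r^2 + 3*r + 2) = r*(r + 1)*(r + 2)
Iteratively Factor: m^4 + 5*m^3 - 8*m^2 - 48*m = (m + 4)*(m^3 + m^2 - 12*m) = (m - 3)*(m + 4)*(m^2 + 4*m) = m*(m - 3)*(m + 4)*(m + 4)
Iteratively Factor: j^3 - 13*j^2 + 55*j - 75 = (j - 5)*(j^2 - 8*j + 15) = (j - 5)^2*(j - 3)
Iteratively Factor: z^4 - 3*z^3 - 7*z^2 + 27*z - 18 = (z - 2)*(z^3 - z^2 - 9*z + 9) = (z - 2)*(z - 1)*(z^2 - 9) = (z - 3)*(z - 2)*(z - 1)*(z + 3)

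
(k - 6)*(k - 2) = k^2 - 8*k + 12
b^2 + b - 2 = (b - 1)*(b + 2)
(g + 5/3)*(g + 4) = g^2 + 17*g/3 + 20/3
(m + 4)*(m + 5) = m^2 + 9*m + 20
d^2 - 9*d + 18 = (d - 6)*(d - 3)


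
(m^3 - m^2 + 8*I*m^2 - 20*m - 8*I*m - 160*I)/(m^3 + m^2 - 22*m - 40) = (m + 8*I)/(m + 2)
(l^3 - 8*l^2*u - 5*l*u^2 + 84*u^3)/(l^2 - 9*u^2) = (-l^2 + 11*l*u - 28*u^2)/(-l + 3*u)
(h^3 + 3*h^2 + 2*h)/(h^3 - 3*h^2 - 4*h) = (h + 2)/(h - 4)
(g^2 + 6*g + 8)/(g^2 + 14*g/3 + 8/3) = 3*(g + 2)/(3*g + 2)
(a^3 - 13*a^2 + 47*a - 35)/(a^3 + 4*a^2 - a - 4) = (a^2 - 12*a + 35)/(a^2 + 5*a + 4)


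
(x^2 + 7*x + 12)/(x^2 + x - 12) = (x + 3)/(x - 3)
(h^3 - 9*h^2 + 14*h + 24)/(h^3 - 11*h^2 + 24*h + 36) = (h - 4)/(h - 6)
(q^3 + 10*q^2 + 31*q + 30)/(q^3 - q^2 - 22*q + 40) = (q^2 + 5*q + 6)/(q^2 - 6*q + 8)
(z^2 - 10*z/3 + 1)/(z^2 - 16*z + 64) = (z^2 - 10*z/3 + 1)/(z^2 - 16*z + 64)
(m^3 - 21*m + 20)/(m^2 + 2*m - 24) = (m^2 + 4*m - 5)/(m + 6)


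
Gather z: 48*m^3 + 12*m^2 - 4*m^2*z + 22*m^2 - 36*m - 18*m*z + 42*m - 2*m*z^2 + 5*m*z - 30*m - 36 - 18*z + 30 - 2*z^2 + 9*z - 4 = 48*m^3 + 34*m^2 - 24*m + z^2*(-2*m - 2) + z*(-4*m^2 - 13*m - 9) - 10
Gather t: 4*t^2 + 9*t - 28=4*t^2 + 9*t - 28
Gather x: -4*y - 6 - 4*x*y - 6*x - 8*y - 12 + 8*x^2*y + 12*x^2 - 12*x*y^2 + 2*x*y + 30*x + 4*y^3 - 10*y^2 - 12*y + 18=x^2*(8*y + 12) + x*(-12*y^2 - 2*y + 24) + 4*y^3 - 10*y^2 - 24*y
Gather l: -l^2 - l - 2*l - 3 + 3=-l^2 - 3*l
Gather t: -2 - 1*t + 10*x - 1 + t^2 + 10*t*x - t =t^2 + t*(10*x - 2) + 10*x - 3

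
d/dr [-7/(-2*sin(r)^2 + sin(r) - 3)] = 7*(1 - 4*sin(r))*cos(r)/(-sin(r) - cos(2*r) + 4)^2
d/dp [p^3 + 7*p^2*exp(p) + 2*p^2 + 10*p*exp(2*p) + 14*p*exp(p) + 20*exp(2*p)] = 7*p^2*exp(p) + 3*p^2 + 20*p*exp(2*p) + 28*p*exp(p) + 4*p + 50*exp(2*p) + 14*exp(p)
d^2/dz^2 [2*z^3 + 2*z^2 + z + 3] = 12*z + 4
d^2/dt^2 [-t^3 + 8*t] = -6*t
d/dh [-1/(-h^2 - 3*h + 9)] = (-2*h - 3)/(h^2 + 3*h - 9)^2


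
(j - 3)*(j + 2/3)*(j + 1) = j^3 - 4*j^2/3 - 13*j/3 - 2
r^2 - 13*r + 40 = (r - 8)*(r - 5)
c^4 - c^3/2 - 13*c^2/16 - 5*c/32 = c*(c - 5/4)*(c + 1/4)*(c + 1/2)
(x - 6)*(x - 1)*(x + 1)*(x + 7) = x^4 + x^3 - 43*x^2 - x + 42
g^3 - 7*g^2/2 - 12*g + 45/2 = (g - 5)*(g - 3/2)*(g + 3)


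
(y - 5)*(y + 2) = y^2 - 3*y - 10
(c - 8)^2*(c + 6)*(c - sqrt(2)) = c^4 - 10*c^3 - sqrt(2)*c^3 - 32*c^2 + 10*sqrt(2)*c^2 + 32*sqrt(2)*c + 384*c - 384*sqrt(2)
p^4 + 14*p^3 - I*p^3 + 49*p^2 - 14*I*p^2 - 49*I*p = p*(p + 7)^2*(p - I)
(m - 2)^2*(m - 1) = m^3 - 5*m^2 + 8*m - 4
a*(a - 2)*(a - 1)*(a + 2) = a^4 - a^3 - 4*a^2 + 4*a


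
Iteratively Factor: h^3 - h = (h + 1)*(h^2 - h) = h*(h + 1)*(h - 1)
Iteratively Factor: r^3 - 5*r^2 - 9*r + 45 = (r - 3)*(r^2 - 2*r - 15) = (r - 5)*(r - 3)*(r + 3)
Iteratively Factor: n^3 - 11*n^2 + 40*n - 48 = (n - 3)*(n^2 - 8*n + 16) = (n - 4)*(n - 3)*(n - 4)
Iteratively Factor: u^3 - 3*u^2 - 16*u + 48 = (u - 4)*(u^2 + u - 12) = (u - 4)*(u + 4)*(u - 3)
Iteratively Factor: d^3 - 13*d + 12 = (d - 3)*(d^2 + 3*d - 4) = (d - 3)*(d + 4)*(d - 1)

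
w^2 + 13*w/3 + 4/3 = (w + 1/3)*(w + 4)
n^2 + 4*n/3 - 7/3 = (n - 1)*(n + 7/3)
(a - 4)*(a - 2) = a^2 - 6*a + 8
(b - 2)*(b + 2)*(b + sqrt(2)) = b^3 + sqrt(2)*b^2 - 4*b - 4*sqrt(2)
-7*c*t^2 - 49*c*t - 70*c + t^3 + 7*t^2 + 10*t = (-7*c + t)*(t + 2)*(t + 5)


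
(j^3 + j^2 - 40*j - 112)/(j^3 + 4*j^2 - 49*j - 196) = (j + 4)/(j + 7)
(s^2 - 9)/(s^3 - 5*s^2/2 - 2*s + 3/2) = 2*(s + 3)/(2*s^2 + s - 1)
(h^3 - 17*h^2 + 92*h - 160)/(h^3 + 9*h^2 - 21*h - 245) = (h^2 - 12*h + 32)/(h^2 + 14*h + 49)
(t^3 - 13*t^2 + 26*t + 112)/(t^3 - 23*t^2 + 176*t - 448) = (t + 2)/(t - 8)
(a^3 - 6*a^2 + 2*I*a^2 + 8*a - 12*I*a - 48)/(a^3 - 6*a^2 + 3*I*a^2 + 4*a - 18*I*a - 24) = (a - 2*I)/(a - I)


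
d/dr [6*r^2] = 12*r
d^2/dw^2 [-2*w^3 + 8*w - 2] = -12*w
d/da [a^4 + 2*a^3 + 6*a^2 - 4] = 2*a*(2*a^2 + 3*a + 6)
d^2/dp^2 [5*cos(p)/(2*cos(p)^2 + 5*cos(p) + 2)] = (-20*sin(p)^2*cos(p) + 50*sin(p)^2 - 120*cos(p) - 150)*sin(p)^2/((cos(p) + 2)^3*(2*cos(p) + 1)^3)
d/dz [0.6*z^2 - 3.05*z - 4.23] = 1.2*z - 3.05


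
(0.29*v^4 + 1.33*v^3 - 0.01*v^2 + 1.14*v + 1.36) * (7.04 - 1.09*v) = -0.3161*v^5 + 0.5919*v^4 + 9.3741*v^3 - 1.313*v^2 + 6.5432*v + 9.5744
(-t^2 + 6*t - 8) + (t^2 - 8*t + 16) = 8 - 2*t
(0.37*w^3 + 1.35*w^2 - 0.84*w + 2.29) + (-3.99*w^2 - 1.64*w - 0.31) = 0.37*w^3 - 2.64*w^2 - 2.48*w + 1.98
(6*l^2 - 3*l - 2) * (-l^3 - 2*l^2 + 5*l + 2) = -6*l^5 - 9*l^4 + 38*l^3 + l^2 - 16*l - 4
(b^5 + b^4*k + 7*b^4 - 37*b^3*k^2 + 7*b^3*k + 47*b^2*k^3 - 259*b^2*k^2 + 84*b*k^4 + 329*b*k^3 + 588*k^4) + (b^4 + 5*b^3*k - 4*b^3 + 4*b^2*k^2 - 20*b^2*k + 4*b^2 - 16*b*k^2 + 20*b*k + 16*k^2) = b^5 + b^4*k + 8*b^4 - 37*b^3*k^2 + 12*b^3*k - 4*b^3 + 47*b^2*k^3 - 255*b^2*k^2 - 20*b^2*k + 4*b^2 + 84*b*k^4 + 329*b*k^3 - 16*b*k^2 + 20*b*k + 588*k^4 + 16*k^2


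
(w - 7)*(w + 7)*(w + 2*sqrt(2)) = w^3 + 2*sqrt(2)*w^2 - 49*w - 98*sqrt(2)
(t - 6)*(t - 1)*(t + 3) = t^3 - 4*t^2 - 15*t + 18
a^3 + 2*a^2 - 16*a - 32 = (a - 4)*(a + 2)*(a + 4)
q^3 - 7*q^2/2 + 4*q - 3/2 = (q - 3/2)*(q - 1)^2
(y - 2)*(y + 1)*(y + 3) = y^3 + 2*y^2 - 5*y - 6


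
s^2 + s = s*(s + 1)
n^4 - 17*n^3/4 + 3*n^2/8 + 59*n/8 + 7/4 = (n - 7/2)*(n - 2)*(n + 1/4)*(n + 1)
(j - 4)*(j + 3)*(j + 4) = j^3 + 3*j^2 - 16*j - 48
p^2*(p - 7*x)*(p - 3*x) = p^4 - 10*p^3*x + 21*p^2*x^2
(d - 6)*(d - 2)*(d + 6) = d^3 - 2*d^2 - 36*d + 72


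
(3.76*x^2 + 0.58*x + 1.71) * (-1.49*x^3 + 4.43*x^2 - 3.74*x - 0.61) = -5.6024*x^5 + 15.7926*x^4 - 14.0409*x^3 + 3.1125*x^2 - 6.7492*x - 1.0431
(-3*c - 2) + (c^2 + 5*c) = c^2 + 2*c - 2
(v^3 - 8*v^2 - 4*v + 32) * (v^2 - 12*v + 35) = v^5 - 20*v^4 + 127*v^3 - 200*v^2 - 524*v + 1120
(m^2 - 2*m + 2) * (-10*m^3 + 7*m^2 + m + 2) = -10*m^5 + 27*m^4 - 33*m^3 + 14*m^2 - 2*m + 4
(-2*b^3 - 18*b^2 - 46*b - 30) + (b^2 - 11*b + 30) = -2*b^3 - 17*b^2 - 57*b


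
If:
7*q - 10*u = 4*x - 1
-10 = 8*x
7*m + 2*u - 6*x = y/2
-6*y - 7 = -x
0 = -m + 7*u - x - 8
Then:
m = -1133/816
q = 677/2856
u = 625/816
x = -5/4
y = -11/8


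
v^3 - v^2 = v^2*(v - 1)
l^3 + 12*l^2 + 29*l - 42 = (l - 1)*(l + 6)*(l + 7)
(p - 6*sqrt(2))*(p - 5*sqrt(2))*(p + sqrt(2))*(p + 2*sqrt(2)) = p^4 - 8*sqrt(2)*p^3 - 2*p^2 + 136*sqrt(2)*p + 240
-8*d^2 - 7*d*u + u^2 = (-8*d + u)*(d + u)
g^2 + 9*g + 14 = (g + 2)*(g + 7)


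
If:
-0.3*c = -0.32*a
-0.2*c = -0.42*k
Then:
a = 1.96875*k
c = 2.1*k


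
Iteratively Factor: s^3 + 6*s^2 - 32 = (s + 4)*(s^2 + 2*s - 8) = (s + 4)^2*(s - 2)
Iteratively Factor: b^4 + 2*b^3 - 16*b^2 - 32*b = (b - 4)*(b^3 + 6*b^2 + 8*b) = b*(b - 4)*(b^2 + 6*b + 8) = b*(b - 4)*(b + 4)*(b + 2)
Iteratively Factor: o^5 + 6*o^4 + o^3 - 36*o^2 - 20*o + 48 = (o + 4)*(o^4 + 2*o^3 - 7*o^2 - 8*o + 12) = (o - 2)*(o + 4)*(o^3 + 4*o^2 + o - 6) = (o - 2)*(o + 2)*(o + 4)*(o^2 + 2*o - 3) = (o - 2)*(o - 1)*(o + 2)*(o + 4)*(o + 3)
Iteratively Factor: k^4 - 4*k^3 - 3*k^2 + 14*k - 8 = (k - 1)*(k^3 - 3*k^2 - 6*k + 8) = (k - 1)*(k + 2)*(k^2 - 5*k + 4) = (k - 1)^2*(k + 2)*(k - 4)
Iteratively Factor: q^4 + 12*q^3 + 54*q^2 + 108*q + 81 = (q + 3)*(q^3 + 9*q^2 + 27*q + 27) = (q + 3)^2*(q^2 + 6*q + 9) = (q + 3)^3*(q + 3)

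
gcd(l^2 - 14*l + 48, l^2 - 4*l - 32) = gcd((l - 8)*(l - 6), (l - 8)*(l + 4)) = l - 8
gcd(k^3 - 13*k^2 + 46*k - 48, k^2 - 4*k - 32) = k - 8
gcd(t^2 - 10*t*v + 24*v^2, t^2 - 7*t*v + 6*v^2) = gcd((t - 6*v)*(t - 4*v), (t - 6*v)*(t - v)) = t - 6*v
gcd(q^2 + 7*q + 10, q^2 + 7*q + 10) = q^2 + 7*q + 10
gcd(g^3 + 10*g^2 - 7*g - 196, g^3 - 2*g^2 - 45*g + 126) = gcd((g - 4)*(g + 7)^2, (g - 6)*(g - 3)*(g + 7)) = g + 7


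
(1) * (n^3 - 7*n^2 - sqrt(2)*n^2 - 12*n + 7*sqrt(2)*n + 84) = n^3 - 7*n^2 - sqrt(2)*n^2 - 12*n + 7*sqrt(2)*n + 84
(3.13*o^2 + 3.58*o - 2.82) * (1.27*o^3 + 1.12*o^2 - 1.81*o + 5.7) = 3.9751*o^5 + 8.0522*o^4 - 5.2371*o^3 + 8.2028*o^2 + 25.5102*o - 16.074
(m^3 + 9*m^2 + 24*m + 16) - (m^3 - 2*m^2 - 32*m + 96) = 11*m^2 + 56*m - 80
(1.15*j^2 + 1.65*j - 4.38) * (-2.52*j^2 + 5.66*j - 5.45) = -2.898*j^4 + 2.351*j^3 + 14.1091*j^2 - 33.7833*j + 23.871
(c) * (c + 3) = c^2 + 3*c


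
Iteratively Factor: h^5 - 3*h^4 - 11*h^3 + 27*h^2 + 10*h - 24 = (h - 4)*(h^4 + h^3 - 7*h^2 - h + 6) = (h - 4)*(h + 3)*(h^3 - 2*h^2 - h + 2) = (h - 4)*(h - 1)*(h + 3)*(h^2 - h - 2) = (h - 4)*(h - 2)*(h - 1)*(h + 3)*(h + 1)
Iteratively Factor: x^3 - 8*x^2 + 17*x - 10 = (x - 1)*(x^2 - 7*x + 10) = (x - 2)*(x - 1)*(x - 5)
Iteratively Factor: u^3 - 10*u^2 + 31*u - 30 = (u - 5)*(u^2 - 5*u + 6) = (u - 5)*(u - 2)*(u - 3)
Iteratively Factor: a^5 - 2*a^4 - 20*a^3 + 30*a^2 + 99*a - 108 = (a + 3)*(a^4 - 5*a^3 - 5*a^2 + 45*a - 36) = (a + 3)^2*(a^3 - 8*a^2 + 19*a - 12) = (a - 3)*(a + 3)^2*(a^2 - 5*a + 4) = (a - 4)*(a - 3)*(a + 3)^2*(a - 1)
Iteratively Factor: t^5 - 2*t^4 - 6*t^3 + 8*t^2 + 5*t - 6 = (t - 1)*(t^4 - t^3 - 7*t^2 + t + 6) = (t - 1)*(t + 1)*(t^3 - 2*t^2 - 5*t + 6) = (t - 1)*(t + 1)*(t + 2)*(t^2 - 4*t + 3) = (t - 3)*(t - 1)*(t + 1)*(t + 2)*(t - 1)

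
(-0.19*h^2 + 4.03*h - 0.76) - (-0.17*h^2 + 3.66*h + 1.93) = -0.02*h^2 + 0.37*h - 2.69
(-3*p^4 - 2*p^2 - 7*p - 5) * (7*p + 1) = -21*p^5 - 3*p^4 - 14*p^3 - 51*p^2 - 42*p - 5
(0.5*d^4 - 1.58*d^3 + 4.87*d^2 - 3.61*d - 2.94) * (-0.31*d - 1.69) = -0.155*d^5 - 0.3552*d^4 + 1.1605*d^3 - 7.1112*d^2 + 7.0123*d + 4.9686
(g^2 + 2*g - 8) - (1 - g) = g^2 + 3*g - 9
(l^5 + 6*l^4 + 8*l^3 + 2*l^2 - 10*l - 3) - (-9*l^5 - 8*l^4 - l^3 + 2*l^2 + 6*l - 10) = 10*l^5 + 14*l^4 + 9*l^3 - 16*l + 7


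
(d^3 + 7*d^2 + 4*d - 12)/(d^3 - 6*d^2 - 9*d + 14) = (d + 6)/(d - 7)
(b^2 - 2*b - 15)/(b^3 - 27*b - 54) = (b - 5)/(b^2 - 3*b - 18)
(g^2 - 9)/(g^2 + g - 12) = (g + 3)/(g + 4)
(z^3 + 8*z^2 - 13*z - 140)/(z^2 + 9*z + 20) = (z^2 + 3*z - 28)/(z + 4)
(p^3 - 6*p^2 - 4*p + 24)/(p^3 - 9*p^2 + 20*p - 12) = (p + 2)/(p - 1)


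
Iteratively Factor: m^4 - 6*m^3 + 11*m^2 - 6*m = (m - 2)*(m^3 - 4*m^2 + 3*m) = (m - 2)*(m - 1)*(m^2 - 3*m) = m*(m - 2)*(m - 1)*(m - 3)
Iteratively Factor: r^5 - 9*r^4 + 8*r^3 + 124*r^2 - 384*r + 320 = (r - 2)*(r^4 - 7*r^3 - 6*r^2 + 112*r - 160) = (r - 5)*(r - 2)*(r^3 - 2*r^2 - 16*r + 32) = (r - 5)*(r - 2)^2*(r^2 - 16) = (r - 5)*(r - 4)*(r - 2)^2*(r + 4)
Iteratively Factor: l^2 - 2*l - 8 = (l - 4)*(l + 2)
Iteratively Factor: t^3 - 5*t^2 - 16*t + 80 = (t - 4)*(t^2 - t - 20) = (t - 4)*(t + 4)*(t - 5)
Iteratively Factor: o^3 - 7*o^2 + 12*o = (o)*(o^2 - 7*o + 12) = o*(o - 3)*(o - 4)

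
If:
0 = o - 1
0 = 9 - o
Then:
No Solution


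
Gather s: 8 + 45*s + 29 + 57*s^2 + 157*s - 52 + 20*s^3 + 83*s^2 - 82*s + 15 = 20*s^3 + 140*s^2 + 120*s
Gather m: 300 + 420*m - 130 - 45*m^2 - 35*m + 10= -45*m^2 + 385*m + 180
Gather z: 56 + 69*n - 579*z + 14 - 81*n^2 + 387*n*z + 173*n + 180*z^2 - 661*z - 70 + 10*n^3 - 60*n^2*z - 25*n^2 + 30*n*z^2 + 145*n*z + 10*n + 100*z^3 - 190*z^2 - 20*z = 10*n^3 - 106*n^2 + 252*n + 100*z^3 + z^2*(30*n - 10) + z*(-60*n^2 + 532*n - 1260)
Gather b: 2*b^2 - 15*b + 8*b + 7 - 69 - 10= 2*b^2 - 7*b - 72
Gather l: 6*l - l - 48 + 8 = 5*l - 40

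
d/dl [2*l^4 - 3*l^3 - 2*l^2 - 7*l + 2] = 8*l^3 - 9*l^2 - 4*l - 7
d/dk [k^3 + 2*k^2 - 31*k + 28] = 3*k^2 + 4*k - 31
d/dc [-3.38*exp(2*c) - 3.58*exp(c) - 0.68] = (-6.76*exp(c) - 3.58)*exp(c)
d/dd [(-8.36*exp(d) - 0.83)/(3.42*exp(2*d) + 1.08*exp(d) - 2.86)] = (28.5912*exp(2*d) + 5.6772*exp(d) + 24.806)*exp(d)/(11.6964*exp(4*d) + 7.3872*exp(3*d) - 18.396*exp(2*d) - 6.1776*exp(d) + 8.1796)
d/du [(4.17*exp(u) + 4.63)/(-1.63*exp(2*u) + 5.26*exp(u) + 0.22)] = (6.7971*exp(2*u) + 15.0938*exp(u) - 23.4364)*exp(u)/(2.6569*exp(4*u) - 17.1476*exp(3*u) + 26.9504*exp(2*u) + 2.3144*exp(u) + 0.0484)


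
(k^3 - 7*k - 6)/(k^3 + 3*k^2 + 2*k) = (k - 3)/k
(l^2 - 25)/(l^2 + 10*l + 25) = (l - 5)/(l + 5)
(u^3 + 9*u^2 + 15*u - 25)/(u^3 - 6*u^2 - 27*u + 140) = (u^2 + 4*u - 5)/(u^2 - 11*u + 28)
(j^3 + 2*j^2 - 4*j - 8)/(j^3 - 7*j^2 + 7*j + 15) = (j^3 + 2*j^2 - 4*j - 8)/(j^3 - 7*j^2 + 7*j + 15)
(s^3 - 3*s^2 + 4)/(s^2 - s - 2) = s - 2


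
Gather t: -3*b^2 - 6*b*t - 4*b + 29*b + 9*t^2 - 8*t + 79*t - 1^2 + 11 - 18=-3*b^2 + 25*b + 9*t^2 + t*(71 - 6*b) - 8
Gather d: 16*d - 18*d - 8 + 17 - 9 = -2*d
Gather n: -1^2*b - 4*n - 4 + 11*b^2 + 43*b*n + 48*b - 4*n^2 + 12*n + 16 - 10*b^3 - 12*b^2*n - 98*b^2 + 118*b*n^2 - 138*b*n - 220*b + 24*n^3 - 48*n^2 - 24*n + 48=-10*b^3 - 87*b^2 - 173*b + 24*n^3 + n^2*(118*b - 52) + n*(-12*b^2 - 95*b - 16) + 60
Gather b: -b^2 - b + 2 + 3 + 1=-b^2 - b + 6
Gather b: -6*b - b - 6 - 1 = -7*b - 7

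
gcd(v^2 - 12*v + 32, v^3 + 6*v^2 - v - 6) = 1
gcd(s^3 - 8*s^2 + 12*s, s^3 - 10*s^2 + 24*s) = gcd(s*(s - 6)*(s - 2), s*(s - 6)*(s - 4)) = s^2 - 6*s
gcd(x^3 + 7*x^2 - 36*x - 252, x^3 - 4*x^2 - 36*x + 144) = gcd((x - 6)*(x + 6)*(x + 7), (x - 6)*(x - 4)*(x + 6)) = x^2 - 36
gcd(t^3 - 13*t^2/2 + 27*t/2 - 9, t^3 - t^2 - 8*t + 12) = t - 2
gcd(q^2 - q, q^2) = q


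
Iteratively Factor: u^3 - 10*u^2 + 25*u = (u - 5)*(u^2 - 5*u) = u*(u - 5)*(u - 5)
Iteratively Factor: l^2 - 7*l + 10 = (l - 2)*(l - 5)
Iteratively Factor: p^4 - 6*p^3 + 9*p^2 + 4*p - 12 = (p - 2)*(p^3 - 4*p^2 + p + 6) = (p - 2)^2*(p^2 - 2*p - 3) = (p - 2)^2*(p + 1)*(p - 3)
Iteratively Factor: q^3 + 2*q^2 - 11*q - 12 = (q - 3)*(q^2 + 5*q + 4) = (q - 3)*(q + 4)*(q + 1)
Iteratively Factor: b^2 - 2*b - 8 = (b + 2)*(b - 4)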